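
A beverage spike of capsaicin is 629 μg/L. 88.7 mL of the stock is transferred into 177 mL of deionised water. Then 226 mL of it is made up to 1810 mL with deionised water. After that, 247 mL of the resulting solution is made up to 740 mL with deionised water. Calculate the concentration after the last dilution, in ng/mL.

8.75 ng/mL

Overall dilution factor = 2.995 × 8.009 × 2.996 = 71.9.
629 μg/L / 71.9 = 8.75 μg/L = 8.75 ng/mL.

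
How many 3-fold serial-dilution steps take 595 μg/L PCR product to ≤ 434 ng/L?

7

Need 3ⁿ ≥ 1371, so n ≥ log(1371)/log(3) = 6.57.
Minimum whole steps: n = 7.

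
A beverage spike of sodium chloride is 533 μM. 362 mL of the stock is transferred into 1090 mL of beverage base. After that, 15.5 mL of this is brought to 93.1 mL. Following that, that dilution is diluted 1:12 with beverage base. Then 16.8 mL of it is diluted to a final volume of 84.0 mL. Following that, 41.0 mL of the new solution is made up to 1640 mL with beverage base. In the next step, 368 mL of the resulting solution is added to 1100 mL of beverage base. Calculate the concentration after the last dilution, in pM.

2310 pM

Overall dilution factor = 4.011 × 6.006 × 12 × 5 × 40 × 3.989 = 2.31 × 10⁵.
533 μM / 2.31 × 10⁵ = 2.31 × 10⁻³ μM = 2310 pM.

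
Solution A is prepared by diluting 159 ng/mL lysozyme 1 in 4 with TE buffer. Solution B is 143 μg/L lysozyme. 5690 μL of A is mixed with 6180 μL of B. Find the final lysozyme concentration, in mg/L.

0.0935 mg/L

C_A = 159 ng/mL / 4 = 39.8 ng/mL.
C_B = 143 μg/L = 143 ng/mL.
C_mix = (C_A·V_A + C_B·V_B)/(V_A + V_B) = (39.8×5690 + 143×6180) / 11870 = 93.5 ng/mL = 0.0935 mg/L.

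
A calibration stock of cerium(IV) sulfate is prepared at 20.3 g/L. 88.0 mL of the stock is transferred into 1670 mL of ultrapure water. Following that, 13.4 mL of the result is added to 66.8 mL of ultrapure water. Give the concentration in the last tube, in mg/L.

Overall dilution factor = 19.98 × 5.985 = 120.
20.3 g/L / 120 = 0.170 g/L = 170 mg/L.

170 mg/L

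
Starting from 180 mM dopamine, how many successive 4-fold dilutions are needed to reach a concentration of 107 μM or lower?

Need 4ⁿ ≥ 1682, so n ≥ log(1682)/log(4) = 5.36.
Minimum whole steps: n = 6.

6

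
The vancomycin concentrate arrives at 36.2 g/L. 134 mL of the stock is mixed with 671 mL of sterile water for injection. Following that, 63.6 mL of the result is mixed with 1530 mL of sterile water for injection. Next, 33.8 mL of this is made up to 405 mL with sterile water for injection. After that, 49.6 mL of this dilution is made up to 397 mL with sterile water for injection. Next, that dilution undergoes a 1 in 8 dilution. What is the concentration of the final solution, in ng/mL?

313 ng/mL

Overall dilution factor = 6.007 × 25.06 × 11.98 × 8.004 × 8 = 1.15 × 10⁵.
36.2 g/L / 1.15 × 10⁵ = 3.13 × 10⁻⁴ g/L = 313 ng/mL.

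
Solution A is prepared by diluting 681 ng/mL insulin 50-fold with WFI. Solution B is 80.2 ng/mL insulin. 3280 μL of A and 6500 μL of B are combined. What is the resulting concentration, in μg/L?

C_A = 681 ng/mL / 50 = 13.6 ng/mL.
C_mix = (C_A·V_A + C_B·V_B)/(V_A + V_B) = (13.6×3280 + 80.2×6500) / 9780 = 57.9 ng/mL = 57.9 μg/L.

57.9 μg/L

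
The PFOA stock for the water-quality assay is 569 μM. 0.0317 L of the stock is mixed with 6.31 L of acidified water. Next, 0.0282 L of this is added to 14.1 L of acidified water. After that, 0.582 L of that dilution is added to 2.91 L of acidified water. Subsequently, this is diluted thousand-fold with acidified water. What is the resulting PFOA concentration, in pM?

0.946 pM

Overall dilution factor = 200.1 × 501 × 6 × 1000 = 6.01 × 10⁸.
569 μM / 6.01 × 10⁸ = 9.46 × 10⁻⁷ μM = 0.946 pM.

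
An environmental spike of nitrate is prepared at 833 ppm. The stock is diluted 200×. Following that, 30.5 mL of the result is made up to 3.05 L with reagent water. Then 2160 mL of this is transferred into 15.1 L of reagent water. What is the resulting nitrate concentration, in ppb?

5.21 ppb

Overall dilution factor = 200 × 100 × 7.991 = 1.60 × 10⁵.
833 ppm / 1.60 × 10⁵ = 5.21 × 10⁻³ ppm = 5.21 ppb.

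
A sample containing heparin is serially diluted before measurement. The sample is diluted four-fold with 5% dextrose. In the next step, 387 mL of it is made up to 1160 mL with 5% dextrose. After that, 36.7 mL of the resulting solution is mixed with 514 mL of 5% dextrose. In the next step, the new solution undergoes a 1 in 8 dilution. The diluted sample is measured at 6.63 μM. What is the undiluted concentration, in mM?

9.54 mM

Overall dilution factor = 4 × 2.997 × 15.01 × 8 = 1439.
Original = 6.63 μM × 1439 = 9542 μM = 9.54 mM.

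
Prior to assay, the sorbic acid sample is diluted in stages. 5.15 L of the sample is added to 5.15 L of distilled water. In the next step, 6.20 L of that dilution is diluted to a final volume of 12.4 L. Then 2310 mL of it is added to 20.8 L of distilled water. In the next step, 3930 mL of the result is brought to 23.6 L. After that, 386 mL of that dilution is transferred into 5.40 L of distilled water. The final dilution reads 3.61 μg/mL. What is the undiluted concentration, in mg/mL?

13.0 mg/mL

Overall dilution factor = 2 × 2 × 10.00 × 6.005 × 14.99 = 3602.
Original = 3.61 μg/mL × 3602 = 1.30 × 10⁴ μg/mL = 13.0 mg/mL.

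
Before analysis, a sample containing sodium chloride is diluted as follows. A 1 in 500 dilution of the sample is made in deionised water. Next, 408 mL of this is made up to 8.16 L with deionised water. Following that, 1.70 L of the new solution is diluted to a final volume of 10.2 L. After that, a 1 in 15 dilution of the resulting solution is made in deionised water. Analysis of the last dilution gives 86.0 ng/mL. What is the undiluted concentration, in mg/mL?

77.4 mg/mL

Overall dilution factor = 500 × 20 × 6 × 15 = 9.00 × 10⁵.
Original = 86.0 ng/mL × 9.00 × 10⁵ = 7.74 × 10⁷ ng/mL = 77.4 mg/mL.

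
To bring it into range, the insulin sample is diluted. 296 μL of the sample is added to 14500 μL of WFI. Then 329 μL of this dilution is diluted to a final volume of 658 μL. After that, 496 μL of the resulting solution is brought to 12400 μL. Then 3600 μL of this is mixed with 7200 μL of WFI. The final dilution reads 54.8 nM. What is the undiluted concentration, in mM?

Overall dilution factor = 49.99 × 2 × 25 × 3 = 7498.
Original = 54.8 nM × 7498 = 4.11 × 10⁵ nM = 0.411 mM.

0.411 mM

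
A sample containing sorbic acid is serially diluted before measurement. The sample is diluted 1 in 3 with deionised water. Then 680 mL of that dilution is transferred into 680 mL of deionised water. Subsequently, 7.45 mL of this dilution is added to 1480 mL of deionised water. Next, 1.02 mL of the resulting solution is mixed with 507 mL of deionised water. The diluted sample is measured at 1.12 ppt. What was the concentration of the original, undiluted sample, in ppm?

Overall dilution factor = 3 × 2 × 199.7 × 498.1 = 5.97 × 10⁵.
Original = 1.12 ppt × 5.97 × 10⁵ = 6.68 × 10⁵ ppt = 0.668 ppm.

0.668 ppm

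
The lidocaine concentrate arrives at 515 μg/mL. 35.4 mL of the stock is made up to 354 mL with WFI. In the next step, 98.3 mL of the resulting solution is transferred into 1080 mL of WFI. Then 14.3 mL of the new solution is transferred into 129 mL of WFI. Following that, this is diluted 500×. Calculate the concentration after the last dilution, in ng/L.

Overall dilution factor = 10 × 11.99 × 10.02 × 500 = 6.01 × 10⁵.
515 μg/mL / 6.01 × 10⁵ = 8.57 × 10⁻⁴ μg/mL = 857 ng/L.

857 ng/L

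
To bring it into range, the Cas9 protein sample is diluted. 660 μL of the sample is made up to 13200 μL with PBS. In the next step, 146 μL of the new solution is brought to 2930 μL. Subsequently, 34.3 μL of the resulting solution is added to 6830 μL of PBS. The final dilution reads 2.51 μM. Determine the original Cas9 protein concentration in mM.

Overall dilution factor = 20 × 20.07 × 200.1 = 8.03 × 10⁴.
Original = 2.51 μM × 8.03 × 10⁴ = 2.02 × 10⁵ μM = 202 mM.

202 mM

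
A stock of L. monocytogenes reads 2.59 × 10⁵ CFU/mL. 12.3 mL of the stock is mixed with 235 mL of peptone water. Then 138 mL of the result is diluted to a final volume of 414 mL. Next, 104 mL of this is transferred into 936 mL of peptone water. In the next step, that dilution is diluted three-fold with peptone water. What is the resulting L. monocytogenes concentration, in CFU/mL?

Overall dilution factor = 20.11 × 3 × 10 × 3 = 1810.
2.59 × 10⁵ CFU/mL / 1810 = 143 CFU/mL.

143 CFU/mL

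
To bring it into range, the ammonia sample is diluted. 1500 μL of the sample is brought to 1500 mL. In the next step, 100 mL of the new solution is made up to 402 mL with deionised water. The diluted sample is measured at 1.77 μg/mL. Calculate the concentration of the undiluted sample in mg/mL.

Overall dilution factor = 1000 × 4.020 = 4020.
Original = 1.77 μg/mL × 4020 = 7115 μg/mL = 7.12 mg/mL.

7.12 mg/mL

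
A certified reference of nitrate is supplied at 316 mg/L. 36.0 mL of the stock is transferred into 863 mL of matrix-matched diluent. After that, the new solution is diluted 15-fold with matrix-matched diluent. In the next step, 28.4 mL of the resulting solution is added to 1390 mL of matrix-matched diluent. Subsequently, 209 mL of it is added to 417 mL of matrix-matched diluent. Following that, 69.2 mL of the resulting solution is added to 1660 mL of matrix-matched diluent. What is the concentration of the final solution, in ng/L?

226 ng/L

Overall dilution factor = 24.97 × 15 × 49.94 × 2.995 × 24.99 = 1.40 × 10⁶.
316 mg/L / 1.40 × 10⁶ = 2.26 × 10⁻⁴ mg/L = 226 ng/L.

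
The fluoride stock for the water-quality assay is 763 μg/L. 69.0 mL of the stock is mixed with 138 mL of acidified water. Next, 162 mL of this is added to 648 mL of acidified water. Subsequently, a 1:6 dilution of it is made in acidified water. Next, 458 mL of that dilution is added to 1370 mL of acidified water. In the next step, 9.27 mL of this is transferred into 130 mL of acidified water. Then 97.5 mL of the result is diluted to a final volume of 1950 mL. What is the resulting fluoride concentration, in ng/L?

Overall dilution factor = 3 × 5 × 6 × 3.991 × 15.02 × 20 = 1.08 × 10⁵.
763 μg/L / 1.08 × 10⁵ = 7.07 × 10⁻³ μg/L = 7.07 ng/L.

7.07 ng/L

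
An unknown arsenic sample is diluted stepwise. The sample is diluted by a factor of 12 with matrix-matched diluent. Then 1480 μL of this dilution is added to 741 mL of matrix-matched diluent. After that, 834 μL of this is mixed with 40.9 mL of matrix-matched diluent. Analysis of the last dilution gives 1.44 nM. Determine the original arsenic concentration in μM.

Overall dilution factor = 12 × 501.7 × 50.04 = 3.01 × 10⁵.
Original = 1.44 nM × 3.01 × 10⁵ = 4.34 × 10⁵ nM = 434 μM.

434 μM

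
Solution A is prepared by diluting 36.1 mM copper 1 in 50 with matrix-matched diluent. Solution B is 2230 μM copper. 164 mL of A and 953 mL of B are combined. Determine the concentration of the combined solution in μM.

C_A = 36.1 mM / 50 = 0.722 mM.
C_B = 2230 μM = 2.23 mM.
C_mix = (C_A·V_A + C_B·V_B)/(V_A + V_B) = (0.722×164 + 2.23×953) / 1117 = 2.01 mM = 2010 μM.

2010 μM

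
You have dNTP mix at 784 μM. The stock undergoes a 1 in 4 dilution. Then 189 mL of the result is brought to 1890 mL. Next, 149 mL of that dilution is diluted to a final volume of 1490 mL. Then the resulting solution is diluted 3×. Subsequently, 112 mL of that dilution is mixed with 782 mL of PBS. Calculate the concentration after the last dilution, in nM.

81.8 nM

Overall dilution factor = 4 × 10 × 10 × 3 × 7.982 = 9579.
784 μM / 9579 = 0.0818 μM = 81.8 nM.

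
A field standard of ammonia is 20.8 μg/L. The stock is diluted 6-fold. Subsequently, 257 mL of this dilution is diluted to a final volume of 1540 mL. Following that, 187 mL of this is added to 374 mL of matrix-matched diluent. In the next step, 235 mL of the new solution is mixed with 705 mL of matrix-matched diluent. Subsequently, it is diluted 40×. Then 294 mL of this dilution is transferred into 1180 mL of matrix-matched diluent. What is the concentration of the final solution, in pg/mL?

Overall dilution factor = 6 × 5.992 × 3 × 4 × 40 × 5.014 = 8.65 × 10⁴.
20.8 μg/L / 8.65 × 10⁴ = 2.40 × 10⁻⁴ μg/L = 0.240 pg/mL.

0.240 pg/mL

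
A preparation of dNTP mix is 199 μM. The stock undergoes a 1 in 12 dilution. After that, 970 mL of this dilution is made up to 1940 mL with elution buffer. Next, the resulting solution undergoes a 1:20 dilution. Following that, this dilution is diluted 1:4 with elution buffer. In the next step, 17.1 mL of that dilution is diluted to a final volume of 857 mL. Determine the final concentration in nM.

Overall dilution factor = 12 × 2 × 20 × 4 × 50.12 = 9.62 × 10⁴.
199 μM / 9.62 × 10⁴ = 2.07 × 10⁻³ μM = 2.07 nM.

2.07 nM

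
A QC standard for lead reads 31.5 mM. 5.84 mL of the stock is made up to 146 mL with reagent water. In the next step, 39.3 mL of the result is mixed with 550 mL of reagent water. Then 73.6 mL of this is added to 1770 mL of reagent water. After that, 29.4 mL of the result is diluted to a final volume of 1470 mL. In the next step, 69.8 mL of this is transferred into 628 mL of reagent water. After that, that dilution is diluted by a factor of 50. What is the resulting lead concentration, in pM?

134 pM

Overall dilution factor = 25 × 14.99 × 25.05 × 50 × 9.997 × 50 = 2.35 × 10⁸.
31.5 mM / 2.35 × 10⁸ = 1.34 × 10⁻⁷ mM = 134 pM.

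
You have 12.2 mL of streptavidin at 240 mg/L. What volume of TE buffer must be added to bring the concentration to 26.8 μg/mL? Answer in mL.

26.8 μg/mL = 26.8 mg/L.
V₂ = C₁V₁/C₂ = 240 × 12.2 / 26.8 = 109 mL.
Diluent to add = V₂ − V₁ = 109 − 12.2 = 97.1 mL.

97.1 mL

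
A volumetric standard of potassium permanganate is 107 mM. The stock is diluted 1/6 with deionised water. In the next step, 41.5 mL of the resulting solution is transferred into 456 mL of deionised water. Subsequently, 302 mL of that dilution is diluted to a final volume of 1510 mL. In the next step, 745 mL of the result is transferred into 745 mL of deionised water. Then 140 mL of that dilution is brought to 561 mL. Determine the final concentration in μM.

Overall dilution factor = 6 × 11.99 × 5 × 2 × 4.007 = 2882.
107 mM / 2882 = 0.0371 mM = 37.1 μM.

37.1 μM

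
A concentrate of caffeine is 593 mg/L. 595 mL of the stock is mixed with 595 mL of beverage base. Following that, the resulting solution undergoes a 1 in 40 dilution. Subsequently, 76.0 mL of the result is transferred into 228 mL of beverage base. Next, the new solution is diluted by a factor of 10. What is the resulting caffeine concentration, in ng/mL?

Overall dilution factor = 2 × 40 × 4 × 10 = 3200.
593 mg/L / 3200 = 0.185 mg/L = 185 ng/mL.

185 ng/mL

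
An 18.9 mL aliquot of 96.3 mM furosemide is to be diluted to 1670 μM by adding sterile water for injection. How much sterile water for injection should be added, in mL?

1070 mL

1670 μM = 1.67 mM.
V₂ = C₁V₁/C₂ = 96.3 × 18.9 / 1.67 = 1090 mL.
Diluent to add = V₂ − V₁ = 1090 − 18.9 = 1070 mL.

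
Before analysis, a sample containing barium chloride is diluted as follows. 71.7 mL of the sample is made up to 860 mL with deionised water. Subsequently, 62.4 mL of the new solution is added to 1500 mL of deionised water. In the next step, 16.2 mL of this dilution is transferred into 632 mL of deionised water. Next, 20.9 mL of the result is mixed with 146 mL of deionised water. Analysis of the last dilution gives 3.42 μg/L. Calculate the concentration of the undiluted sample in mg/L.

Overall dilution factor = 11.99 × 25.04 × 40.01 × 7.986 = 9.60 × 10⁴.
Original = 3.42 μg/L × 9.60 × 10⁴ = 3.28 × 10⁵ μg/L = 328 mg/L.

328 mg/L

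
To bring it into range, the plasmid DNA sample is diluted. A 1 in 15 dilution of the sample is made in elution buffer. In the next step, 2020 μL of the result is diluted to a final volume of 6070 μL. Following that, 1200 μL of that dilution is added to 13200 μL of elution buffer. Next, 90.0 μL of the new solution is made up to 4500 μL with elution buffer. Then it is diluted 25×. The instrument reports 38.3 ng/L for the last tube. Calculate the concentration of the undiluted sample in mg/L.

25.9 mg/L

Overall dilution factor = 15 × 3.005 × 12 × 50 × 25 = 6.76 × 10⁵.
Original = 38.3 ng/L × 6.76 × 10⁵ = 2.59 × 10⁷ ng/L = 25.9 mg/L.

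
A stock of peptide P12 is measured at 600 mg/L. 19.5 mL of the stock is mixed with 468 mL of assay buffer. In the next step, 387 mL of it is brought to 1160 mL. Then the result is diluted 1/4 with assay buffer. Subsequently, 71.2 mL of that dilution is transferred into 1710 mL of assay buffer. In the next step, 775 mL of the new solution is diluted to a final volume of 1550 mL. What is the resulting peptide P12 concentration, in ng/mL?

40.0 ng/mL

Overall dilution factor = 25 × 2.997 × 4 × 25.02 × 2 = 1.50 × 10⁴.
600 mg/L / 1.50 × 10⁴ = 0.0400 mg/L = 40.0 ng/mL.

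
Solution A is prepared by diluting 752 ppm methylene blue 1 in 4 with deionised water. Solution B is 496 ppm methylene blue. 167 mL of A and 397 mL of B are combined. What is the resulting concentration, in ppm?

C_A = 752 ppm / 4 = 188 ppm.
C_mix = (C_A·V_A + C_B·V_B)/(V_A + V_B) = (188×167 + 496×397) / 564.0 = 405 ppm.

405 ppm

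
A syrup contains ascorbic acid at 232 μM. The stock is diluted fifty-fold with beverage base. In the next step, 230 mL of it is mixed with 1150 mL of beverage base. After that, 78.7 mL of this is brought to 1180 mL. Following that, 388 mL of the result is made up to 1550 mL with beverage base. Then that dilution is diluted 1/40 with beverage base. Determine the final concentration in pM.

323 pM

Overall dilution factor = 50 × 6 × 14.99 × 3.995 × 40 = 7.19 × 10⁵.
232 μM / 7.19 × 10⁵ = 3.23 × 10⁻⁴ μM = 323 pM.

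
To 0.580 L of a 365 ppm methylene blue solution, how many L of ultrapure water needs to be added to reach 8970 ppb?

8970 ppb = 8.97 ppm.
V₂ = C₁V₁/C₂ = 365 × 0.580 / 8.97 = 23.6 L.
Diluent to add = V₂ − V₁ = 23.6 − 0.580 = 23.0 L.

23.0 L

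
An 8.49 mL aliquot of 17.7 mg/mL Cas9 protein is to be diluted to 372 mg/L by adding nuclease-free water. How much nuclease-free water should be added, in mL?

372 mg/L = 0.372 mg/mL.
V₂ = C₁V₁/C₂ = 17.7 × 8.49 / 0.372 = 404 mL.
Diluent to add = V₂ − V₁ = 404 − 8.49 = 395 mL.

395 mL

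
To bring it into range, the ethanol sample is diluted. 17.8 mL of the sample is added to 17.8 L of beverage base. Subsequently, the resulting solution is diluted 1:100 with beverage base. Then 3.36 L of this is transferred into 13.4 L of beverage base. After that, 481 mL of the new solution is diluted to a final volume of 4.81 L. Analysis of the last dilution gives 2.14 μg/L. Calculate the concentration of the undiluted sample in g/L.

Overall dilution factor = 1001 × 100 × 4.988 × 10 = 4.99 × 10⁶.
Original = 2.14 μg/L × 4.99 × 10⁶ = 1.07 × 10⁷ μg/L = 10.7 g/L.

10.7 g/L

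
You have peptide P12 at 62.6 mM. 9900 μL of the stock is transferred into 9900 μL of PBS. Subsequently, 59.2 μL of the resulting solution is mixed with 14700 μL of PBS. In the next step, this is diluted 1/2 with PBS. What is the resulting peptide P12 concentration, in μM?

62.8 μM

Overall dilution factor = 2 × 249.3 × 2 = 997.
62.6 mM / 997 = 0.0628 mM = 62.8 μM.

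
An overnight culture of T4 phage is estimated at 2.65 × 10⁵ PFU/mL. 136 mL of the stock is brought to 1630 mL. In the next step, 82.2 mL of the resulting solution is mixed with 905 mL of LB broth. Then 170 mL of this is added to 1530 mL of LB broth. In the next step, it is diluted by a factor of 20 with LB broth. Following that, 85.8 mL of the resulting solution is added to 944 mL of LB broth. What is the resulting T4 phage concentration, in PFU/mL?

0.767 PFU/mL

Overall dilution factor = 11.99 × 12.01 × 10 × 20 × 12.00 = 3.46 × 10⁵.
2.65 × 10⁵ PFU/mL / 3.46 × 10⁵ = 0.767 PFU/mL.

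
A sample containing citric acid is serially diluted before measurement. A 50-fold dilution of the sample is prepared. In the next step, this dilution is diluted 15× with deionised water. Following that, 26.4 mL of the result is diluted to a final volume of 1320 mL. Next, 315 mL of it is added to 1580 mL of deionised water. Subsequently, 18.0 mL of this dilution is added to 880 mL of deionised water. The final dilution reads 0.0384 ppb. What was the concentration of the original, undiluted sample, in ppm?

432 ppm

Overall dilution factor = 50 × 15 × 50 × 6.016 × 49.89 = 1.13 × 10⁷.
Original = 0.0384 ppb × 1.13 × 10⁷ = 4.32 × 10⁵ ppb = 432 ppm.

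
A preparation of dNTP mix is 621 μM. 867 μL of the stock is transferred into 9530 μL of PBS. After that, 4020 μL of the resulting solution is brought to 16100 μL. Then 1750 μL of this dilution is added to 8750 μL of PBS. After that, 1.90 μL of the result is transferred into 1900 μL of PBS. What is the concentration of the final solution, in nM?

2.15 nM

Overall dilution factor = 11.99 × 4.005 × 6 × 1001 = 2.88 × 10⁵.
621 μM / 2.88 × 10⁵ = 2.15 × 10⁻³ μM = 2.15 nM.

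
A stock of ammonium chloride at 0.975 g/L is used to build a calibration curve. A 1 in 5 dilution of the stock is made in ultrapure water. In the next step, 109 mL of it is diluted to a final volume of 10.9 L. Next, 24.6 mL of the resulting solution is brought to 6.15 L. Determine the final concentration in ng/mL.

Overall dilution factor = 5 × 100 × 250 = 1.25 × 10⁵.
0.975 g/L / 1.25 × 10⁵ = 7.80 × 10⁻⁶ g/L = 7.80 ng/mL.

7.80 ng/mL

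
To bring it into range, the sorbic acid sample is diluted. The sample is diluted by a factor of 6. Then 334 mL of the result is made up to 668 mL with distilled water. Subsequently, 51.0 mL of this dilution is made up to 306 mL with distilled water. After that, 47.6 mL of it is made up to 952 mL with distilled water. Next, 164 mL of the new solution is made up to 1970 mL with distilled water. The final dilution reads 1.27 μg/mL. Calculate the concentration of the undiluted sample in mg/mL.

22.0 mg/mL

Overall dilution factor = 6 × 2 × 6 × 20 × 12.01 = 1.73 × 10⁴.
Original = 1.27 μg/mL × 1.73 × 10⁴ = 2.20 × 10⁴ μg/mL = 22.0 mg/mL.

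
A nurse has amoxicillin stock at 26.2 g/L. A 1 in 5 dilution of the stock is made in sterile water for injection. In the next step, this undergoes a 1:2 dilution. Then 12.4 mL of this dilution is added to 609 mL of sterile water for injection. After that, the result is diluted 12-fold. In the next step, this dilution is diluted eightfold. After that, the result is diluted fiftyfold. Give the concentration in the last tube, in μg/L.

10.9 μg/L

Overall dilution factor = 5 × 2 × 50.11 × 12 × 8 × 50 = 2.41 × 10⁶.
26.2 g/L / 2.41 × 10⁶ = 1.09 × 10⁻⁵ g/L = 10.9 μg/L.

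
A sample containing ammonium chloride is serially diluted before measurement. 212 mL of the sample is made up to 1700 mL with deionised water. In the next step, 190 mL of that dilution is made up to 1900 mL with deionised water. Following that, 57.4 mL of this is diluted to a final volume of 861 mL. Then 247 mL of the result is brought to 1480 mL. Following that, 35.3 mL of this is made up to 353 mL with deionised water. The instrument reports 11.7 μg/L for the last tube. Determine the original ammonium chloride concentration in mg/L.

Overall dilution factor = 8.019 × 10 × 15 × 5.992 × 10 = 7.21 × 10⁴.
Original = 11.7 μg/L × 7.21 × 10⁴ = 8.43 × 10⁵ μg/L = 843 mg/L.

843 mg/L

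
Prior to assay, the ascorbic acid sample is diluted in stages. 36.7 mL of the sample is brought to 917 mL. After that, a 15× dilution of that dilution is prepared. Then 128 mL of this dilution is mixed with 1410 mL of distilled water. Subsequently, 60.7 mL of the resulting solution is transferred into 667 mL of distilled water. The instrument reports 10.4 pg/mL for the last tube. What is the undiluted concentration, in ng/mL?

Overall dilution factor = 24.99 × 15 × 12.02 × 11.99 = 5.40 × 10⁴.
Original = 10.4 pg/mL × 5.40 × 10⁴ = 5.61 × 10⁵ pg/mL = 561 ng/mL.

561 ng/mL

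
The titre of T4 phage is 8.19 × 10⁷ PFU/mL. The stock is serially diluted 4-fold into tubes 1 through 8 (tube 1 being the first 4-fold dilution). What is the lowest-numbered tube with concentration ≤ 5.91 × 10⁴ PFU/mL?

tube 6

Tube n has concentration 8.19 × 10⁷ PFU/mL / 4ⁿ.
Need 4ⁿ ≥ 8.19 × 10⁷ PFU/mL / 5.91 × 10⁴ PFU/mL = 1386, so n ≥ 5.22.
First such tube: n = 6.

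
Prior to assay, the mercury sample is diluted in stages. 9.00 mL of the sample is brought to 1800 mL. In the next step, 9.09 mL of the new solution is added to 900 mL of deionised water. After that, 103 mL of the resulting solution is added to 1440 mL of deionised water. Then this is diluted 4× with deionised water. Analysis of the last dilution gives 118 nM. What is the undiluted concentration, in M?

Overall dilution factor = 200 × 100.0 × 14.98 × 4 = 1.20 × 10⁶.
Original = 118 nM × 1.20 × 10⁶ = 1.41 × 10⁸ nM = 0.141 M.

0.141 M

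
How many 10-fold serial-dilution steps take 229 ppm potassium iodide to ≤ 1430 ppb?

3

Need 10ⁿ ≥ 160, so n ≥ log(160)/log(10) = 2.20.
Minimum whole steps: n = 3.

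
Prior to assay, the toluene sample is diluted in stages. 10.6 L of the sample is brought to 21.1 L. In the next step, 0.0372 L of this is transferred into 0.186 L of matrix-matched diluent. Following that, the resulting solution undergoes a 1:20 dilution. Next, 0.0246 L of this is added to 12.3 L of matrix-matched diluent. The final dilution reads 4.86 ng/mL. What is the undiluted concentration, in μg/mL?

582 μg/mL

Overall dilution factor = 1.991 × 6 × 20 × 501 = 1.20 × 10⁵.
Original = 4.86 ng/mL × 1.20 × 10⁵ = 5.82 × 10⁵ ng/mL = 582 μg/mL.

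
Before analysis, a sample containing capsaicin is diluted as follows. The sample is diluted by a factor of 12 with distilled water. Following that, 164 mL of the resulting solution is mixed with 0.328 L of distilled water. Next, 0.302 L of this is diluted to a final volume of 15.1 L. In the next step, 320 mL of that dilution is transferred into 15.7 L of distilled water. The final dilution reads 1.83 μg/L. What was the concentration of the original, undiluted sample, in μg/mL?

Overall dilution factor = 12 × 3 × 50 × 50.06 = 9.01 × 10⁴.
Original = 1.83 μg/L × 9.01 × 10⁴ = 1.65 × 10⁵ μg/L = 165 μg/mL.

165 μg/mL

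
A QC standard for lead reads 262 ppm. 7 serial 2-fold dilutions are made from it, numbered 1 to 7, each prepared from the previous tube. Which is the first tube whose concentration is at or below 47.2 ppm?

tube 3

Tube n has concentration 262 ppm / 2ⁿ.
Need 2ⁿ ≥ 262 ppm / 47.2 ppm = 5.55, so n ≥ 2.47.
First such tube: n = 3.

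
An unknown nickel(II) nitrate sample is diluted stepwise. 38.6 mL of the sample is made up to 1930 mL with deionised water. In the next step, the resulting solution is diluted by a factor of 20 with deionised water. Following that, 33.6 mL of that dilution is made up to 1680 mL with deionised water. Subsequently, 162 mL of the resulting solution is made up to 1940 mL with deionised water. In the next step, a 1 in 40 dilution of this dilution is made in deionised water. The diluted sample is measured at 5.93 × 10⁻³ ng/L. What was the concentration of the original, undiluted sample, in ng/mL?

142 ng/mL

Overall dilution factor = 50 × 20 × 50 × 11.98 × 40 = 2.40 × 10⁷.
Original = 5.93 × 10⁻³ ng/L × 2.40 × 10⁷ = 1.42 × 10⁵ ng/L = 142 ng/mL.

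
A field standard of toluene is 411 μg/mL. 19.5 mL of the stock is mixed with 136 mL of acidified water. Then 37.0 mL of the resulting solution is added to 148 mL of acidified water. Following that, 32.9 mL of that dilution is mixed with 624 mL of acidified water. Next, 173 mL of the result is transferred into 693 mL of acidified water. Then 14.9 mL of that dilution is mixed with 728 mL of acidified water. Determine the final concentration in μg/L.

2.07 μg/L

Overall dilution factor = 7.974 × 5 × 19.97 × 5.006 × 49.86 = 1.99 × 10⁵.
411 μg/mL / 1.99 × 10⁵ = 2.07 × 10⁻³ μg/mL = 2.07 μg/L.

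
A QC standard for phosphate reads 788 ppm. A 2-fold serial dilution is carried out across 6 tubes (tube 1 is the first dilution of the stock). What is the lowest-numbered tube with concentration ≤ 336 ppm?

tube 2

Tube n has concentration 788 ppm / 2ⁿ.
Need 2ⁿ ≥ 788 ppm / 336 ppm = 2.35, so n ≥ 1.23.
First such tube: n = 2.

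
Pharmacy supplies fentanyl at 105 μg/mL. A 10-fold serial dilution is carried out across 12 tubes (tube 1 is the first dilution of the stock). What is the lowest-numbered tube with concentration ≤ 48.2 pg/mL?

tube 7

Tube n has concentration 105 μg/mL / 10ⁿ.
Need 10ⁿ ≥ 105 μg/mL / 48.2 pg/mL = 2.18 × 10⁶, so n ≥ 6.34.
First such tube: n = 7.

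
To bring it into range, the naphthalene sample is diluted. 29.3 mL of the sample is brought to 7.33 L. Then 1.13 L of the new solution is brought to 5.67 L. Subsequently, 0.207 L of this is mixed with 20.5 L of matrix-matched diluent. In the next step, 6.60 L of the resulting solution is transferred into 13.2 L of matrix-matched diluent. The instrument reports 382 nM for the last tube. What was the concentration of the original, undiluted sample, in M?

0.144 M

Overall dilution factor = 250.2 × 5.018 × 100.0 × 3 = 3.77 × 10⁵.
Original = 382 nM × 3.77 × 10⁵ = 1.44 × 10⁸ nM = 0.144 M.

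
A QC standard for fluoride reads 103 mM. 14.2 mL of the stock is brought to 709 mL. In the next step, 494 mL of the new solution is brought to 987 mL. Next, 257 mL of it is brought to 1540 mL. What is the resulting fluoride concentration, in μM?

172 μM

Overall dilution factor = 49.93 × 1.998 × 5.992 = 598.
103 mM / 598 = 0.172 mM = 172 μM.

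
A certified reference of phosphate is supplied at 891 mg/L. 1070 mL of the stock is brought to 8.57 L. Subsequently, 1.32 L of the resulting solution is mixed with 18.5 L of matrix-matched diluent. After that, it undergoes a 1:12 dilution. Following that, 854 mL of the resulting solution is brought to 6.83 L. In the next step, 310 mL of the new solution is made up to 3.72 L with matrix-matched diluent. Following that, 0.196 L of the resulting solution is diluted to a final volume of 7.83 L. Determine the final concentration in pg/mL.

Overall dilution factor = 8.009 × 15.02 × 12 × 7.998 × 12 × 39.95 = 5.53 × 10⁶.
891 mg/L / 5.53 × 10⁶ = 1.61 × 10⁻⁴ mg/L = 161 pg/mL.

161 pg/mL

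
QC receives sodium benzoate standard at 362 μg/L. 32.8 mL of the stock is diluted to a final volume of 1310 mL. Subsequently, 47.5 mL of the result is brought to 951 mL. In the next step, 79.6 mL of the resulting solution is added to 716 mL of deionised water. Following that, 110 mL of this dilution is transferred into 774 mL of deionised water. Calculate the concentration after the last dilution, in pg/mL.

5.64 pg/mL

Overall dilution factor = 39.94 × 20.02 × 9.995 × 8.036 = 6.42 × 10⁴.
362 μg/L / 6.42 × 10⁴ = 5.64 × 10⁻³ μg/L = 5.64 pg/mL.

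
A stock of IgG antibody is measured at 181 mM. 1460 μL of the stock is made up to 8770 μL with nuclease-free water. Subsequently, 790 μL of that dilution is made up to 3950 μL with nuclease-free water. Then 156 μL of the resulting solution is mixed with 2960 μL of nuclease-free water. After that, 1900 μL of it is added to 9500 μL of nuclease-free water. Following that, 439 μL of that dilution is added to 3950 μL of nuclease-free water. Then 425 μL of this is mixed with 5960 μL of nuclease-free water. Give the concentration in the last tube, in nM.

Overall dilution factor = 6.007 × 5 × 19.97 × 6 × 9.998 × 15.02 = 5.41 × 10⁵.
181 mM / 5.41 × 10⁵ = 3.35 × 10⁻⁴ mM = 335 nM.

335 nM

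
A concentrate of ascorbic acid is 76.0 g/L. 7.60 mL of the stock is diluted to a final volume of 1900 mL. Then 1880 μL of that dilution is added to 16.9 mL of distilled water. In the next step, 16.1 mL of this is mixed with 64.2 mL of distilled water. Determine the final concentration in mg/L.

6.10 mg/L

Overall dilution factor = 250 × 9.989 × 4.988 = 1.25 × 10⁴.
76.0 g/L / 1.25 × 10⁴ = 6.10 × 10⁻³ g/L = 6.10 mg/L.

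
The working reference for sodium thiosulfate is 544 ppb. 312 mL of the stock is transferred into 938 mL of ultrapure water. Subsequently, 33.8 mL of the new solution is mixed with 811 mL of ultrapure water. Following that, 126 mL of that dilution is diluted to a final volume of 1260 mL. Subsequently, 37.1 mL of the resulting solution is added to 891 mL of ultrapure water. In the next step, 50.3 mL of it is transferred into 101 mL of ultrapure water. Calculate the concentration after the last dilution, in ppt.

7.22 ppt

Overall dilution factor = 4.006 × 24.99 × 10 × 25.02 × 3.008 = 7.54 × 10⁴.
544 ppb / 7.54 × 10⁴ = 7.22 × 10⁻³ ppb = 7.22 ppt.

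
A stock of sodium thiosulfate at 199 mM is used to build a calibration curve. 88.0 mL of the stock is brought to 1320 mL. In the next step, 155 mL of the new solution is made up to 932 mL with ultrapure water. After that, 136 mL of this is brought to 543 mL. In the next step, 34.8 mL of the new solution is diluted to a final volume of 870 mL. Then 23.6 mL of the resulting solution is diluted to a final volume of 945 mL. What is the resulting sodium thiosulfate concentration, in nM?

Overall dilution factor = 15 × 6.013 × 3.993 × 25 × 40.04 = 3.60 × 10⁵.
199 mM / 3.60 × 10⁵ = 5.52 × 10⁻⁴ mM = 552 nM.

552 nM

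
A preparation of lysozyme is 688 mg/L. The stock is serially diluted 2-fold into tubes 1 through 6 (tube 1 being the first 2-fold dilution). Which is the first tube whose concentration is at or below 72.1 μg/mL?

tube 4

Tube n has concentration 688 mg/L / 2ⁿ.
Need 2ⁿ ≥ 688 mg/L / 72.1 μg/mL = 9.54, so n ≥ 3.25.
First such tube: n = 4.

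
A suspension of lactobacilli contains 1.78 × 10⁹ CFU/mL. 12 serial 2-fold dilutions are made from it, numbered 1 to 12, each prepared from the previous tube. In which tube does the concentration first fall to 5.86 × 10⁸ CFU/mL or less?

tube 2

Tube n has concentration 1.78 × 10⁹ CFU/mL / 2ⁿ.
Need 2ⁿ ≥ 1.78 × 10⁹ CFU/mL / 5.86 × 10⁸ CFU/mL = 3.04, so n ≥ 1.60.
First such tube: n = 2.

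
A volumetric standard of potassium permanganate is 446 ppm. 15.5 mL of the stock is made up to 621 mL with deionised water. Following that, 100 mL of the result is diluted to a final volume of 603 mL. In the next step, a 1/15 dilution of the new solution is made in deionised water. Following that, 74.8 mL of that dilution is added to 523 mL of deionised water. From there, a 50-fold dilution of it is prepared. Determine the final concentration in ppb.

Overall dilution factor = 40.06 × 6.030 × 15 × 7.992 × 50 = 1.45 × 10⁶.
446 ppm / 1.45 × 10⁶ = 3.08 × 10⁻⁴ ppm = 0.308 ppb.

0.308 ppb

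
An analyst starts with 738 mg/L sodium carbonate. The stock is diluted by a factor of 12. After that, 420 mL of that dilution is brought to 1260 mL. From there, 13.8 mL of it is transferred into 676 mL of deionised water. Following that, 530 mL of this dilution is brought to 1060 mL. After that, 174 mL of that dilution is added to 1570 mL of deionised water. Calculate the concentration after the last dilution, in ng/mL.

20.5 ng/mL

Overall dilution factor = 12 × 3 × 49.99 × 2 × 10.02 = 3.61 × 10⁴.
738 mg/L / 3.61 × 10⁴ = 0.0205 mg/L = 20.5 ng/mL.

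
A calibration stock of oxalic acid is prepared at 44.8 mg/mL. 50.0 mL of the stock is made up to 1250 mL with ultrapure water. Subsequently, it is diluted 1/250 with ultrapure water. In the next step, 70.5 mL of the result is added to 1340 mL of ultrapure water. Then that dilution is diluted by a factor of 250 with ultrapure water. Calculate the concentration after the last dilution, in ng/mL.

1.43 ng/mL

Overall dilution factor = 25 × 250 × 20.01 × 250 = 3.13 × 10⁷.
44.8 mg/mL / 3.13 × 10⁷ = 1.43 × 10⁻⁶ mg/mL = 1.43 ng/mL.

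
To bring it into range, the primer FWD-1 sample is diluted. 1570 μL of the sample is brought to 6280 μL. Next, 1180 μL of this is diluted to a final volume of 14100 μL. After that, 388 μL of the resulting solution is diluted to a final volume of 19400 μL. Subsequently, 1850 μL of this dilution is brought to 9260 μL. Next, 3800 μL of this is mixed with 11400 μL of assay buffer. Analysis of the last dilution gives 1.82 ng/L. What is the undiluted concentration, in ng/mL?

Overall dilution factor = 4 × 11.95 × 50 × 5.005 × 4 = 4.78 × 10⁴.
Original = 1.82 ng/L × 4.78 × 10⁴ = 8.71 × 10⁴ ng/L = 87.1 ng/mL.

87.1 ng/mL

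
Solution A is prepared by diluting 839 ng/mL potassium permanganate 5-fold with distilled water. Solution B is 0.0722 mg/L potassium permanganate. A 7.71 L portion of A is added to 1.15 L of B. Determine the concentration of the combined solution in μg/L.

C_A = 839 ng/mL / 5 = 168 ng/mL.
C_B = 0.0722 mg/L = 72.2 ng/mL.
C_mix = (C_A·V_A + C_B·V_B)/(V_A + V_B) = (168×7.71 + 72.2×1.15) / 8.860 = 155 ng/mL = 155 μg/L.

155 μg/L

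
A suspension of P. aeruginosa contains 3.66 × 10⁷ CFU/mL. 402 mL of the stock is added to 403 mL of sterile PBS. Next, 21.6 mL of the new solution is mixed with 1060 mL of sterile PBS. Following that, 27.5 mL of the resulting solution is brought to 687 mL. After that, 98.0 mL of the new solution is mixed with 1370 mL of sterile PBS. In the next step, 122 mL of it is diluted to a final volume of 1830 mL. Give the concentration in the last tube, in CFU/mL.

Overall dilution factor = 2.002 × 50.07 × 24.98 × 14.98 × 15 = 5.63 × 10⁵.
3.66 × 10⁷ CFU/mL / 5.63 × 10⁵ = 65.0 CFU/mL.

65.0 CFU/mL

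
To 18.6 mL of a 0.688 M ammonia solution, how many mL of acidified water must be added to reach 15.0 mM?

835 mL

15.0 mM = 0.0150 M.
V₂ = C₁V₁/C₂ = 0.688 × 18.6 / 0.0150 = 853 mL.
Diluent to add = V₂ − V₁ = 853 − 18.6 = 835 mL.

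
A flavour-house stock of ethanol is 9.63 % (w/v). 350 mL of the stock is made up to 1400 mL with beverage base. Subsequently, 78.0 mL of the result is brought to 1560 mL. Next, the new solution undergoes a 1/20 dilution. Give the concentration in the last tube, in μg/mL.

Overall dilution factor = 4 × 20 × 20 = 1600.
9.63 % (w/v) / 1600 = 6.02 × 10⁻³ % (w/v) = 60.2 μg/mL.

60.2 μg/mL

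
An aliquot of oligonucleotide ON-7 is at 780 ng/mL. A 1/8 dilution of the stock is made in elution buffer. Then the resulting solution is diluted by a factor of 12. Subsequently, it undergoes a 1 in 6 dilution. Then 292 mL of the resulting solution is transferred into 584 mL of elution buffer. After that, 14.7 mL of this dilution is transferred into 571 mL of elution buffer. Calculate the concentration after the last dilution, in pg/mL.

11.3 pg/mL

Overall dilution factor = 8 × 12 × 6 × 3 × 39.84 = 6.88 × 10⁴.
780 ng/mL / 6.88 × 10⁴ = 0.0113 ng/mL = 11.3 pg/mL.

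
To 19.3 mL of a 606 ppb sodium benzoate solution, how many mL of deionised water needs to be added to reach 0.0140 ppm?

0.0140 ppm = 14.0 ppb.
V₂ = C₁V₁/C₂ = 606 × 19.3 / 14.0 = 835 mL.
Diluent to add = V₂ − V₁ = 835 − 19.3 = 816 mL.

816 mL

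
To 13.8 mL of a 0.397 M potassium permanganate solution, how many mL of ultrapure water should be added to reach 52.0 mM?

52.0 mM = 0.0520 M.
V₂ = C₁V₁/C₂ = 0.397 × 13.8 / 0.0520 = 105 mL.
Diluent to add = V₂ − V₁ = 105 − 13.8 = 91.6 mL.

91.6 mL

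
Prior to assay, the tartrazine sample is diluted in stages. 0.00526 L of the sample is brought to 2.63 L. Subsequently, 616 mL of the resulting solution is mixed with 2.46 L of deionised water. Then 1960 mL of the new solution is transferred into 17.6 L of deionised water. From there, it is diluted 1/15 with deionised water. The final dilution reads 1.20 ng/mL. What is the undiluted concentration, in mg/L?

448 mg/L

Overall dilution factor = 500 × 4.994 × 9.980 × 15 = 3.74 × 10⁵.
Original = 1.20 ng/mL × 3.74 × 10⁵ = 4.48 × 10⁵ ng/mL = 448 mg/L.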